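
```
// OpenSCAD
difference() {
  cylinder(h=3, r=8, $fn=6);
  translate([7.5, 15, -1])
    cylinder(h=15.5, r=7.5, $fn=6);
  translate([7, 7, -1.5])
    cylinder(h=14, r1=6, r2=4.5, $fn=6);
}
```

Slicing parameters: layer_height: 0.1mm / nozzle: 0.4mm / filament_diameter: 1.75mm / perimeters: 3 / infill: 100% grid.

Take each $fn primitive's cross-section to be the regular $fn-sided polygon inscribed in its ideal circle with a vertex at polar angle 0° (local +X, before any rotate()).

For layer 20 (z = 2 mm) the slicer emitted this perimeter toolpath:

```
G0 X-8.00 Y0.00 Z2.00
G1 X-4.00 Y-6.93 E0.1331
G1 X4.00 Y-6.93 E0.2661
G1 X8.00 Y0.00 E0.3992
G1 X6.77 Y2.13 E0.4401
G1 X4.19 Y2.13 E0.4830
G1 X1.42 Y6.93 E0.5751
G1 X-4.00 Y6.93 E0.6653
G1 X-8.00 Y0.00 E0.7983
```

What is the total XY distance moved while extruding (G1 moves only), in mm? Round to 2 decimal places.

48.01 mm

Sum the Euclidean lengths of each G1 segment: total = 48.01 mm.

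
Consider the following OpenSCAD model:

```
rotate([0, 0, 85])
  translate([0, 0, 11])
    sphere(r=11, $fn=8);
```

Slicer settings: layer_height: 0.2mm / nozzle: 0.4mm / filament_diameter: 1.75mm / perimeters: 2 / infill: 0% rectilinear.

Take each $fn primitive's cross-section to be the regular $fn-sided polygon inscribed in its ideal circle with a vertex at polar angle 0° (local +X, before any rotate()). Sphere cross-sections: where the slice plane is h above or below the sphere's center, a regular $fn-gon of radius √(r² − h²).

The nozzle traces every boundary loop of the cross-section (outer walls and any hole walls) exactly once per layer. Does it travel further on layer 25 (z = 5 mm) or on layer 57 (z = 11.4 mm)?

Layer 25 (z = 5): the r=11 sphere contributes a regular 8-gon of circumradius √(11²−6²) = 9.220 (perimeter = 2·8·9.220·sin(180°/8) = 56.45 mm); (whole slice rotated 85° about Z — lengths, areas and connectivity unchanged). So its perimeter = 56.45 mm. Layer 57 (z = 11.4): the r=11 sphere contributes a regular 8-gon of circumradius √(11²−0.4²) = 10.993 (perimeter = 2·8·10.993·sin(180°/8) = 67.31 mm); (rotated 85° about Z; rotation is an isometry so areas/perimeters/island counts are preserved). So its perimeter = 67.31 mm. Layer 57 is larger (67.31 vs 56.45 mm).

layer 57 (z = 11.4 mm)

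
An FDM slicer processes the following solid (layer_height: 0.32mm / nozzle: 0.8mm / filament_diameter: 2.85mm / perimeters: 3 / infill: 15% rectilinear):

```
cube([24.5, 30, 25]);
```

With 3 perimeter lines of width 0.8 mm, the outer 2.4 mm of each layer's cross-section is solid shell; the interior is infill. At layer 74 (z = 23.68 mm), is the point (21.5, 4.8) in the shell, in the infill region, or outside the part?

At z = 23.68 mm: the 24.5×30 cube contributes its full rectangle. Overall, the cross-section is a single solid region. The nearest boundary edge runs (24.50, 0.00)→(24.50, 30.00); distance from the point to it = 3.00 mm. The point is inside the cross-section and 3.00 mm from the nearest boundary — more than the 2.4 mm shell width (3 × 0.8), so it's in the infill interior.

infill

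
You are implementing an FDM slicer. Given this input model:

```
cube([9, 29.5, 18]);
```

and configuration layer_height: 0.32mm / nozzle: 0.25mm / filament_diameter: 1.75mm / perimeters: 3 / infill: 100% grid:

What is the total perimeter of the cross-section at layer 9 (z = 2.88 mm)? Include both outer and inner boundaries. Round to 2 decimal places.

At z = 2.88 mm: the cube (footprint 9×29.5) is included at this height (perimeter 77.00 mm). Overall, the cross-section is a single solid region. Total boundary length (outer) = 77.00 mm.

77.00 mm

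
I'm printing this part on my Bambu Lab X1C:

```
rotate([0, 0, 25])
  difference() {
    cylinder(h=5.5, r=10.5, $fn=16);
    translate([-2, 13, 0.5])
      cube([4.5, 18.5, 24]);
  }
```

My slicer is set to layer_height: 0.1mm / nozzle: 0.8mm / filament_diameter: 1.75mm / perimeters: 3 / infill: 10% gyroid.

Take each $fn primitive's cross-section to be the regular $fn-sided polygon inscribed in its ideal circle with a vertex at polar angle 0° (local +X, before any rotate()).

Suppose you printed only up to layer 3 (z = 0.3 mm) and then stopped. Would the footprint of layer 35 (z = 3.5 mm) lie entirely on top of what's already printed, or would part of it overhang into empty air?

entirely on top

Compare the two slices. At z = 0.3: the r=10.5 cylinder contributes a regular 16-gon of circumradius 10.5 (area = (16/2)·10.500²·sin(360°/16) = 337.53 mm²); the cube at (-2, 13) is absent (z outside [0.5, 24.5]); After the difference (first − rest): none of the subtracted shapes is present at this height, so the r=10.5 cylinder is unchanged — area = 337.53 mm²; (rotated 25° about Z; rotation is an isometry so areas/perimeters/island counts are preserved). At z = 3.5: the r=10.5 cylinder gives a regular 16-gon of circumradius 10.5 (constant along its height) (area = (16/2)·10.500²·sin(360°/16) = 337.53 mm²); the cube at (-2, 13) (footprint 4.5×18.5) is included at this height (area 83.25 mm²); Taking the first minus the rest: starting from the r=10.5 cylinder (337.53 mm²), the 4.5×18.5 cube at (-2, 13) misses the remaining region (no effect) — area = 337.53 mm²; (whole slice rotated 25° about Z — lengths, areas and connectivity unchanged). Checking containment: the cross-section at z = 3.5 is a subset of the cross-section at z = 0.3.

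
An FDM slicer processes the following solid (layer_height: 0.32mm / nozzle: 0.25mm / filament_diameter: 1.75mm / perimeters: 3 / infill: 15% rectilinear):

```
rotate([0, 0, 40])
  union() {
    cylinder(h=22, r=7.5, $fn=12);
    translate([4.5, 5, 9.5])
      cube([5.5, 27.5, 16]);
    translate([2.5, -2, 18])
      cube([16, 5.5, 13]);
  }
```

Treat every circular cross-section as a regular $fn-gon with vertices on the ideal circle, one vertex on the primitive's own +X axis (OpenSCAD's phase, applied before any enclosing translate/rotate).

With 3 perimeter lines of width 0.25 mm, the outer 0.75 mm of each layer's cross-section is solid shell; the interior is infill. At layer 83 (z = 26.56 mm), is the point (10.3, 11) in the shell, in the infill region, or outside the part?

infill

At z = 26.56 mm: the cylinder does not reach this height (z outside [0, 22]); the cube at (4.5, 5) is not intersected at this z (z outside [9.5, 25.5]); the cube at (2.5, -2) is present — its section is the full 16×5.5 rectangle; Merging all regions: only the 16×5.5 cube at (2.5, -2) is present, so the union is just that shape — 1 connected region; (whole slice rotated 40° about Z — lengths, areas and connectivity unchanged). Overall, the cross-section is a single solid region. Undo the 40° rotation: the query point maps to (14.961, 1.806) in the un-rotated model frame. The nearest boundary edge runs (18.50, 3.50)→(2.50, 3.50); distance from the point to it = 1.69 mm. The point is inside the cross-section and 1.69 mm from the nearest boundary — more than the 0.75 mm shell width (3 × 0.25), so it's in the infill interior.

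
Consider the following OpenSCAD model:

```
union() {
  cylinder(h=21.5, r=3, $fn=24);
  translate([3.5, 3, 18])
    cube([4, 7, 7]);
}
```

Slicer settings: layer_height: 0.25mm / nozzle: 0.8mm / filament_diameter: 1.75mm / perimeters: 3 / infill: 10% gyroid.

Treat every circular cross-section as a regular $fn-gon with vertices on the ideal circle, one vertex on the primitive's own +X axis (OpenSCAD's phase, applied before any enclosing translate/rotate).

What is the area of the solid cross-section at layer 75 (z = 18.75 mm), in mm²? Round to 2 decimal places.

55.95 mm²

At z = 18.75 mm: the r=3 cylinder contributes a regular 24-gon of circumradius 3 (area = (24/2)·3.000²·sin(360°/24) = 27.95 mm²); the cube at (3.5, 3) is present — its section is the full 4×7 rectangle (area 28.00 mm²); Taking the union: the 2 present regions are separate (no shared area or edge), so areas and boundary lengths simply add and each stays a separate island — area = 55.95 mm². Overall, the cross-section has 2 separate islands. Net area = 55.95 mm².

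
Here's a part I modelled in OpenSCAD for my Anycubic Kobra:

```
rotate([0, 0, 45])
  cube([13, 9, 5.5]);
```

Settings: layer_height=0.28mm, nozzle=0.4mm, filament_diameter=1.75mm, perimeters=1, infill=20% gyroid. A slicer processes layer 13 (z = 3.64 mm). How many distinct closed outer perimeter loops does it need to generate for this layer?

At z = 3.64 mm: the cube is present — its section is the full 13×9 rectangle; (whole slice rotated 45° about Z — lengths, areas and connectivity unchanged). The result has 1 disconnected region.

1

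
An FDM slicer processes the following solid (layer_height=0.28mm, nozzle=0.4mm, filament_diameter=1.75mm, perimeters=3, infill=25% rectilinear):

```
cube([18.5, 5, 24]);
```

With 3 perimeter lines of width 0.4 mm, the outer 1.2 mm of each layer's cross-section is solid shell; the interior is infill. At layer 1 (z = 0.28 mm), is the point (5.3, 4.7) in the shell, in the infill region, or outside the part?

shell

At z = 0.28 mm: the 18.5×5 cube contributes its full rectangle. Overall, the cross-section is a single solid region. The nearest boundary edge runs (18.50, 5.00)→(0.00, 5.00); distance from the point to it = 0.30 mm. The point is inside the cross-section, 0.30 mm from the nearest boundary — within the 1.2 mm shell band (3 × 0.4).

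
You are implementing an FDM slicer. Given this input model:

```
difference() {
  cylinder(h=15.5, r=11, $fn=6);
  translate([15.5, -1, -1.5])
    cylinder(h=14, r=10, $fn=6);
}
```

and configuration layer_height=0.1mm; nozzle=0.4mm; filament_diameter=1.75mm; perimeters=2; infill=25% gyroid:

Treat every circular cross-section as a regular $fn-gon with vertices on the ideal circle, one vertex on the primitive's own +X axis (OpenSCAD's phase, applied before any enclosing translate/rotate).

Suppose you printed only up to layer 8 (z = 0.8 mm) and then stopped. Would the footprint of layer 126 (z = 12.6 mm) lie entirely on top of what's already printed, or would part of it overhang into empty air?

part overhangs

Compare the two slices. At z = 0.8: the r=11 cylinder contributes a regular 6-gon of circumradius 11 (area = (6/2)·11.000²·sin(360°/6) = 314.37 mm²); the cylinder at (15.5, -1): section is a regular 6-gon, circumradius r=10 (area = (6/2)·10.000²·sin(360°/6) = 259.81 mm²); Taking the first minus the rest: starting from the r=11 cylinder (314.37 mm²), the r=10 cylinder at (15.5, -1) partially overlaps it — only the 25.91 mm² overlap (of its 259.81 mm²) is removed, clipping the outline — area = 288.46 mm². At z = 12.6: the r=11 cylinder gives a regular 6-gon of circumradius 11 (constant along its height) (area = (6/2)·11.000²·sin(360°/6) = 314.37 mm²); the cylinder at (15.5, -1) is not intersected at this z (z outside [-1.5, 12.5]); Taking the first minus the rest: none of the subtracted shapes is present at this height, so the r=11 cylinder is unchanged — area = 314.37 mm². Checking containment: at z = 12.6 the cross-section extends beyond the z = 0.8 cross-section by about 25.91 mm².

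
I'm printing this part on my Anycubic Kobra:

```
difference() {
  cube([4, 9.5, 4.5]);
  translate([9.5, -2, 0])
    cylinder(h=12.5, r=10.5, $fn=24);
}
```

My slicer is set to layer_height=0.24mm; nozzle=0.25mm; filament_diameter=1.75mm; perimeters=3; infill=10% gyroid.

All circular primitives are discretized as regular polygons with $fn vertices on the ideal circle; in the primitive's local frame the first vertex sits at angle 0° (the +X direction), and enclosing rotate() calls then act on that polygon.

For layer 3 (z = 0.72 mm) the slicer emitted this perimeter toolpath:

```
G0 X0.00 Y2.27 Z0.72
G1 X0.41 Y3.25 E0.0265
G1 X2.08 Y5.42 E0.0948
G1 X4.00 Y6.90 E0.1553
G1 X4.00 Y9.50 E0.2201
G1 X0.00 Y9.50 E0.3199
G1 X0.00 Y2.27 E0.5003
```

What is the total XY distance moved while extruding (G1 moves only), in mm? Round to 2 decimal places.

20.05 mm

Sum the Euclidean lengths of each G1 segment: total = 20.05 mm.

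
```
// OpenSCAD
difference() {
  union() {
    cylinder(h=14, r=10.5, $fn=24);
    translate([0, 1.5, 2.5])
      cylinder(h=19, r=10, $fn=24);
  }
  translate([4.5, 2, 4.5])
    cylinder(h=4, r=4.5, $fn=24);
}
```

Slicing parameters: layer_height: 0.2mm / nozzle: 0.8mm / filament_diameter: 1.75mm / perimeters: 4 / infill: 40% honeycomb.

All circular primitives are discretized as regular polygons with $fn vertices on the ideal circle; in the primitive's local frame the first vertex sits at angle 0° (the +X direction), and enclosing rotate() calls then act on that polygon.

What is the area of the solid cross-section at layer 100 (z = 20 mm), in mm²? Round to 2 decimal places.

310.58 mm²

At z = 20 mm: the cylinder is absent (z outside [0, 14]); the cylinder at (0, 1.5): section is a regular 24-gon, circumradius r=10 (area = (24/2)·10.000²·sin(360°/24) = 310.58 mm²); Taking the union: only the r=10 cylinder at (0, 1.5) is present, so the union is just that shape — area = 310.58 mm²; the cylinder at (4.5, 2) does not reach this height (z outside [4.5, 8.5]); After the difference (first − rest): none of the subtracted shapes is present at this height, so that combined region is unchanged — area = 310.58 mm². Overall, the cross-section is a single solid region. Net area = 310.58 mm².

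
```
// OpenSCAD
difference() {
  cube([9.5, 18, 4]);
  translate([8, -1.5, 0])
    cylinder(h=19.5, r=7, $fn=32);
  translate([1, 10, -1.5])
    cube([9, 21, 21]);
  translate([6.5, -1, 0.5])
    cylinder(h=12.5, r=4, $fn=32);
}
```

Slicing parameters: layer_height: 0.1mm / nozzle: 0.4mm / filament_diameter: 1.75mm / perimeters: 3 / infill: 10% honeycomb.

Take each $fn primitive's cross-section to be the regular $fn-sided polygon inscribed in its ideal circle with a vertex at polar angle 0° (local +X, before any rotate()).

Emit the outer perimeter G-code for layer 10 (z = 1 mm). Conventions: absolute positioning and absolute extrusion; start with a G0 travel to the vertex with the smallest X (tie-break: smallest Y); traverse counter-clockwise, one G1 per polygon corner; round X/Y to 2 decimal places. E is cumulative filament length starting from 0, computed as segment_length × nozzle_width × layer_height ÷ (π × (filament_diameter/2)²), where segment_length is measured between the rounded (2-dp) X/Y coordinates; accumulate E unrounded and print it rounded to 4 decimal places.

At z = 1 mm: the cube (footprint 9.5×18) is included at this height; the r=7 cylinder at (8, -1.5) contributes a regular 32-gon of circumradius 7; the 9×21 cube at (1, 10) contributes its full rectangle; the r=4 cylinder at (6.5, -1) contributes a regular 32-gon of circumradius 4; After the difference (first − rest): starting from the 9.5×18 cube, the r=7 cylinder at (8, -1.5) partially overlaps it — only the 35.99 mm² overlap (of its 152.95 mm²) is removed, clipping the outline; the 9×21 cube at (1, 10) partially overlaps it — only the 68.00 mm² overlap (of its 189.00 mm²) is removed, clipping the outline; the r=4 cylinder at (6.5, -1) misses the remaining region (no effect) — 1 connected region. The outline is a single polygon with 15 vertices. Extrusion per mm of travel: 0.4 × 0.1 / (π × 0.875²) = 0.016630. Accumulating E over each segment gives final E = 0.8704.

G0 X0.00 Y0.00 Z1.00
G1 X1.18 Y0.00 E0.0196
G1 X1.53 Y1.18 E0.0401
G1 X2.18 Y2.39 E0.0629
G1 X3.05 Y3.45 E0.0857
G1 X4.11 Y4.32 E0.1085
G1 X5.32 Y4.97 E0.1314
G1 X6.63 Y5.37 E0.1542
G1 X8.00 Y5.50 E0.1770
G1 X9.37 Y5.37 E0.1999
G1 X9.50 Y5.32 E0.2023
G1 X9.50 Y10.00 E0.2801
G1 X1.00 Y10.00 E0.4214
G1 X1.00 Y18.00 E0.5545
G1 X0.00 Y18.00 E0.5711
G1 X0.00 Y0.00 E0.8704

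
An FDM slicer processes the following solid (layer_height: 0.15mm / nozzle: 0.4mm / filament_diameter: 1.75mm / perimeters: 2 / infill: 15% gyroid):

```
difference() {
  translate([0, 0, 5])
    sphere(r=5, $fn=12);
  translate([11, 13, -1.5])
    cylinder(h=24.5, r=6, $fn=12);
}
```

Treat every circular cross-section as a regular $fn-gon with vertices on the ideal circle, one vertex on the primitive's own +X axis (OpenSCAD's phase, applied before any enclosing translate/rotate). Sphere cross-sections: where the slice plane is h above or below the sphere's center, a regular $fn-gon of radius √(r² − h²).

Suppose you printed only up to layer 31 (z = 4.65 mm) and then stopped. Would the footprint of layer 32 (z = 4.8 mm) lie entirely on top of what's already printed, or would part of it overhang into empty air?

Compare the two slices. At z = 4.65: the r=5 sphere contributes a regular 12-gon of circumradius √(5²−0.35²) = 4.988 (area = (12/2)·4.988²·sin(360°/12) = 74.63 mm²); the r=6 cylinder at (11, 13) gives a regular 12-gon of circumradius 6 (constant along its height) (area = (12/2)·6.000²·sin(360°/12) = 108.00 mm²); Taking the first minus the rest: starting from the r=5 sphere (74.63 mm²), the r=6 cylinder at (11, 13) misses the remaining region (no effect) — area = 74.63 mm². At z = 4.8: the r=5 sphere slices to a regular 12-gon of circumradius 4.996 (√(r²−h²) with h=0.2 from center) (area = (12/2)·4.996²·sin(360°/12) = 74.88 mm²); the r=6 cylinder at (11, 13) contributes a regular 12-gon of circumradius 6 (area = (12/2)·6.000²·sin(360°/12) = 108.00 mm²); After the difference (first − rest): starting from the r=5 sphere (74.88 mm²), the r=6 cylinder at (11, 13) misses the remaining region (no effect) — area = 74.88 mm². Checking containment: the cross-section at z = 4.8 is a subset of the cross-section at z = 4.65.

entirely on top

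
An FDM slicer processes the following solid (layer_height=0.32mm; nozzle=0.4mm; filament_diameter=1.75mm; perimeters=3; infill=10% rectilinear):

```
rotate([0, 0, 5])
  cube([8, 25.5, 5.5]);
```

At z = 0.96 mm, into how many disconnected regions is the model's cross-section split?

At z = 0.96 mm: the cube (footprint 8×25.5) is included at this height; (rotated 5° about Z; rotation is an isometry so areas/perimeters/island counts are preserved). The result has 1 disconnected region.

1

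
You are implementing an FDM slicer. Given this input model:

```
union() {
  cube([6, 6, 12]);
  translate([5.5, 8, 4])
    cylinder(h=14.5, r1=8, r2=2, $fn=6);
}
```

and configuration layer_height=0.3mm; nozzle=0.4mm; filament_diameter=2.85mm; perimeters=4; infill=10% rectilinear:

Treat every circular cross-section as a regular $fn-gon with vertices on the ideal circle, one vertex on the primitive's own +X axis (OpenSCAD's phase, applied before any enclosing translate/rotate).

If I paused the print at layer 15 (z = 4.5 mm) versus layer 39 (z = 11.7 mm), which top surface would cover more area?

layer 15 (z = 4.5 mm)

Layer 15 (z = 4.5): the 6×6 cube contributes its full rectangle (area 36.00 mm²); the cone at (5.5, 8) (r1=8→r2=2) has section circumradius 7.793 here — a regular 6-gon (area = (6/2)·7.793²·sin(360°/6) = 157.79 mm²); Merging all regions: the regions partially overlap — summed areas 193.79 mm² minus the doubly-counted overlap 26.27 mm² gives 167.52 mm² — area = 167.52 mm². So its area = 167.52 mm². Layer 39 (z = 11.7): the cube is present — its section is the full 6×6 rectangle (area 36.00 mm²); the cone at (5.5, 8): at t=0.531 of its height the radius interpolates to r₁+(r₂−r₁)t = 4.814, giving a regular 6-gon of that circumradius (area = (6/2)·4.814²·sin(360°/6) = 60.20 mm²); Merging all regions: the regions partially overlap — summed areas 96.20 mm² minus the doubly-counted overlap 7.66 mm² gives 88.54 mm² — area = 88.54 mm². So its area = 88.54 mm². Layer 15 is larger (167.52 vs 88.54 mm²).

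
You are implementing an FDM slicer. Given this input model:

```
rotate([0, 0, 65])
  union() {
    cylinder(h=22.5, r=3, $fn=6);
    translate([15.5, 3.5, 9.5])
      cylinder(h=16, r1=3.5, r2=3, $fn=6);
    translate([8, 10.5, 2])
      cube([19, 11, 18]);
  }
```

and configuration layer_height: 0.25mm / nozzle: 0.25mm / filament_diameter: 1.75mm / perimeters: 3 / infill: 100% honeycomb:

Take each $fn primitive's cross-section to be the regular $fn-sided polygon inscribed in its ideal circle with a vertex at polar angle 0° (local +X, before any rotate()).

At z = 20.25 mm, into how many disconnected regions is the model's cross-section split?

2

At z = 20.25 mm: the r=3 cylinder gives a regular 6-gon of circumradius 3 (constant along its height); the cone at (15.5, 3.5) (r1=3.5→r2=3) has section circumradius 3.164 here — a regular 6-gon; the cube at (8, 10.5) is not intersected at this z (z outside [2, 20]); Taking the union: the 2 present regions are separate (no shared area or edge), so areas and boundary lengths simply add and each stays a separate island — 2 connected regions; (whole slice rotated 65° about Z — lengths, areas and connectivity unchanged). The result has 2 disconnected regions.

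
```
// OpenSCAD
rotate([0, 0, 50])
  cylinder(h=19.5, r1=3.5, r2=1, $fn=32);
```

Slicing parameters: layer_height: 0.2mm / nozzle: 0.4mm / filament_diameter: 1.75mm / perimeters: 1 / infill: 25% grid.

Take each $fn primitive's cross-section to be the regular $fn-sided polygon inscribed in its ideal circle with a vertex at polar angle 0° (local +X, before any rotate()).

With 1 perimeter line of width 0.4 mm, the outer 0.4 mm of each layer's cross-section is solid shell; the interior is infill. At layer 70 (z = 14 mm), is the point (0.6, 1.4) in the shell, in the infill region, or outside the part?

shell

At z = 14 mm: the cone (r1=3.5→r2=1) has section circumradius 1.705 here — a regular 32-gon; (whole slice rotated 50° about Z — lengths, areas and connectivity unchanged). Overall, the cross-section is a single solid region. Undo the 50° rotation: the query point maps to (1.458, 0.440) in the un-rotated model frame. The nearest boundary edge runs (1.67, 0.33)→(1.58, 0.65); distance from the point to it = 0.17 mm. The point is inside the cross-section, 0.17 mm from the nearest boundary — within the 0.4 mm shell band (1 × 0.4).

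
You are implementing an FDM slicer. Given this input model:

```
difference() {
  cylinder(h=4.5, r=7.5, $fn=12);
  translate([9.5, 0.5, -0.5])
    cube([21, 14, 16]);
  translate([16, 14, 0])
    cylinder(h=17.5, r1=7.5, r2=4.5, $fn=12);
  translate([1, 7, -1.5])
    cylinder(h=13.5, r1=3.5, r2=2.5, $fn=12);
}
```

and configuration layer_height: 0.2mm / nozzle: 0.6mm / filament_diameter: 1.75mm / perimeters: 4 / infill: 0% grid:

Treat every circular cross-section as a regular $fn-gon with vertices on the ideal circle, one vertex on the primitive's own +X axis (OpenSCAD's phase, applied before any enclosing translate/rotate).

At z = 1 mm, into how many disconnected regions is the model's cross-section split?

At z = 1 mm: the r=7.5 cylinder gives a regular 12-gon of circumradius 7.5 (constant along its height); the 21×14 cube at (9.5, 0.5) contributes its full rectangle; the cone at (16, 14) contributes a regular 12-gon of circumradius 7.329 (interpolated between r1=7.5 and r2=4.5 at t=0.057); the cone at (1, 7) contributes a regular 12-gon of circumradius 3.315 (interpolated between r1=3.5 and r2=2.5 at t=0.185); After the difference (first − rest): starting from the r=7.5 cylinder, the 21×14 cube at (9.5, 0.5) misses the remaining region (no effect); the cone at (16, 14) misses the remaining region (no effect); the cone at (1, 7) partially overlaps it — only the 16.59 mm² overlap (of its 32.96 mm²) is removed, clipping the outline — 1 connected region. The result has 1 disconnected region.

1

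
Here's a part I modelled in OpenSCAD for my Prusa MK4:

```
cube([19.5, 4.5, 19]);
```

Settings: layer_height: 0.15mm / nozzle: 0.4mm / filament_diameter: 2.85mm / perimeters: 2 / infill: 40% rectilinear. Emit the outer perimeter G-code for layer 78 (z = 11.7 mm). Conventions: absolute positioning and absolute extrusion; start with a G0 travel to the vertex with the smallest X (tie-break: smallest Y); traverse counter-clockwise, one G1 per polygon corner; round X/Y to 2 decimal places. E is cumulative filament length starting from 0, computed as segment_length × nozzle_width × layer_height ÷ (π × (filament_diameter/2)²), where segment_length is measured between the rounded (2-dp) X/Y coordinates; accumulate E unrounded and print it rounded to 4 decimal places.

G0 X0.00 Y0.00 Z11.70
G1 X19.50 Y0.00 E0.1834
G1 X19.50 Y4.50 E0.2257
G1 X0.00 Y4.50 E0.4091
G1 X0.00 Y0.00 E0.4515

At z = 11.7 mm: the cube (footprint 19.5×4.5) is included at this height. The outline is a single polygon with 4 vertices. Extrusion per mm of travel: 0.4 × 0.15 / (π × 1.425²) = 0.009405. Accumulating E over each segment gives final E = 0.4515.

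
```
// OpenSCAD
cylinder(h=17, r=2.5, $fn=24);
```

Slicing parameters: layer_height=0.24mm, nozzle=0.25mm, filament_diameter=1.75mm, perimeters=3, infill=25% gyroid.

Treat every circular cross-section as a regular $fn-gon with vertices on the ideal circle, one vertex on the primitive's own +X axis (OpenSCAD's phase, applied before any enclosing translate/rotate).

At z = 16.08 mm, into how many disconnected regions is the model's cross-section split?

1

At z = 16.08 mm: the cylinder: section is a regular 24-gon, circumradius r=2.5. The result has 1 disconnected region.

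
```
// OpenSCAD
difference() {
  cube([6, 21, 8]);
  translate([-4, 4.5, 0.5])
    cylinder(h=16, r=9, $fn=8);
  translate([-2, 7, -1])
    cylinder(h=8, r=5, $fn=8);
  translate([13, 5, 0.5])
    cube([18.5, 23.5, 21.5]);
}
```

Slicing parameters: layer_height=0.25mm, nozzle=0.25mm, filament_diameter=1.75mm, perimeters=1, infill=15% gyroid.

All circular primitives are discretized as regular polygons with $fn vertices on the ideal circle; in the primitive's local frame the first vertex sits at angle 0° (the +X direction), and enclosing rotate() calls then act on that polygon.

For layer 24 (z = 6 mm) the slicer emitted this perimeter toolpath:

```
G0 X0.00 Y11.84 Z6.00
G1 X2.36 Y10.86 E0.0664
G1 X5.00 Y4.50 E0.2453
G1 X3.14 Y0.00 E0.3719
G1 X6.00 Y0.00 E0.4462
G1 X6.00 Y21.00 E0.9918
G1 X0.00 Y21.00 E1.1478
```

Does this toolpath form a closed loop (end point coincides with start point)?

no

Start point (G0): (0.00, 11.84). End point (last G1): the path does not return to the start — open.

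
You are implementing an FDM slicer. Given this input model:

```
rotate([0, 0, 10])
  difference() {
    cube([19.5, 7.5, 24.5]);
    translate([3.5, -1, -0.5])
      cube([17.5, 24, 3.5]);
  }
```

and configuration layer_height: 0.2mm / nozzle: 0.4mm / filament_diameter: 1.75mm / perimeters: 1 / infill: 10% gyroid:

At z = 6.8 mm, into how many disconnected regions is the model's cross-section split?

At z = 6.8 mm: the cube is present — its section is the full 19.5×7.5 rectangle; the cube at (3.5, -1) is not intersected at this z (z outside [-0.5, 3]); Subtracting the remaining from the first: none of the subtracted shapes is present at this height, so the 19.5×7.5 cube is unchanged — 1 connected region; (rotated 10° about Z; rotation is an isometry so areas/perimeters/island counts are preserved). The result has 1 disconnected region.

1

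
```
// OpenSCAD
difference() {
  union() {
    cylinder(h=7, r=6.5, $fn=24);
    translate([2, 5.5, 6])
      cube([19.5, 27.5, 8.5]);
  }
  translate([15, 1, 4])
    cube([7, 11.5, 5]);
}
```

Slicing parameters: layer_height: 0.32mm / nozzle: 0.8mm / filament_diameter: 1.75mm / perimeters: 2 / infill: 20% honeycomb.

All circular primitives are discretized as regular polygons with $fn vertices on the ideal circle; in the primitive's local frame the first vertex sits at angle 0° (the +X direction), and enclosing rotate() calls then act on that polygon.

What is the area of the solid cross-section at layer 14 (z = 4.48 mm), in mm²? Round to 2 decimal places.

131.22 mm²

At z = 4.48 mm: the r=6.5 cylinder contributes a regular 24-gon of circumradius 6.5 (area = (24/2)·6.500²·sin(360°/24) = 131.22 mm²); the cube at (2, 5.5) is absent (z outside [6, 14.5]); Combining (union): only the r=6.5 cylinder is present, so the union is just that shape — area = 131.22 mm²; the cube at (15, 1) (footprint 7×11.5) is included at this height (area 80.50 mm²); Taking the first minus the rest: starting from the result so far (131.22 mm²), the 7×11.5 cube at (15, 1) misses the remaining region (no effect) — area = 131.22 mm². Overall, the cross-section is a single solid region. Net area = 131.22 mm².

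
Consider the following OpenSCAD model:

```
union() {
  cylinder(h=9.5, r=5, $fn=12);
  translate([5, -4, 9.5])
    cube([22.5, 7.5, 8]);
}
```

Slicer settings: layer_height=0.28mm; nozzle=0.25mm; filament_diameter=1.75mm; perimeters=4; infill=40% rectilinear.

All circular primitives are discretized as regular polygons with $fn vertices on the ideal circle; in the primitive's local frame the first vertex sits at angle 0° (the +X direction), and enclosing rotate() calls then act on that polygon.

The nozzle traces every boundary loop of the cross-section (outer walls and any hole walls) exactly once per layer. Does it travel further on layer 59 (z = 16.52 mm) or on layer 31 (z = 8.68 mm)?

Layer 59 (z = 16.52): the cylinder does not reach this height (z outside [0, 9.5]); the 22.5×7.5 cube at (5, -4) contributes its full rectangle (perimeter 60.00 mm); Taking the union: only the 22.5×7.5 cube at (5, -4) is present, so the union is just that shape — boundary = 60.00 mm. So its perimeter = 60.00 mm. Layer 31 (z = 8.68): the r=5 cylinder gives a regular 12-gon of circumradius 5 (constant along its height) (perimeter = 2·12·5.000·sin(180°/12) = 31.06 mm); the cube at (5, -4) is not intersected at this z (z outside [9.5, 17.5]); Merging all regions: only the r=5 cylinder is present, so the union is just that shape — boundary = 31.06 mm. So its perimeter = 31.06 mm. Layer 59 is larger (60.00 vs 31.06 mm).

layer 59 (z = 16.52 mm)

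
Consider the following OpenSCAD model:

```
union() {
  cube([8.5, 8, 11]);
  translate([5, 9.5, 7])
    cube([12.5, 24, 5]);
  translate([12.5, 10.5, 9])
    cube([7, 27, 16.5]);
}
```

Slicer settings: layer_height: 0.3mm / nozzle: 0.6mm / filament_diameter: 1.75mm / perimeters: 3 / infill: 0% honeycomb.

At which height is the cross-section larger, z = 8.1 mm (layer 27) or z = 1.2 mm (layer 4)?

Layer 27 (z = 8.1): the cube (footprint 8.5×8) is included at this height (area 68.00 mm²); the cube at (5, 9.5) is present — its section is the full 12.5×24 rectangle (area 300.00 mm²); the cube at (12.5, 10.5) does not reach this height (z outside [9, 25.5]); Taking the union: the 2 present regions are separate (no shared area or edge), so areas and boundary lengths simply add and each stays a separate island — area = 368.00 mm². So its area = 368.00 mm². Layer 4 (z = 1.2): the cube is present — its section is the full 8.5×8 rectangle (area 68.00 mm²); the cube at (5, 9.5) does not reach this height (z outside [7, 12]); the cube at (12.5, 10.5) does not reach this height (z outside [9, 25.5]); Merging all regions: only the 8.5×8 cube is present, so the union is just that shape — area = 68.00 mm². So its area = 68.00 mm². Layer 27 is larger (368.00 vs 68.00 mm²).

layer 27 (z = 8.1 mm)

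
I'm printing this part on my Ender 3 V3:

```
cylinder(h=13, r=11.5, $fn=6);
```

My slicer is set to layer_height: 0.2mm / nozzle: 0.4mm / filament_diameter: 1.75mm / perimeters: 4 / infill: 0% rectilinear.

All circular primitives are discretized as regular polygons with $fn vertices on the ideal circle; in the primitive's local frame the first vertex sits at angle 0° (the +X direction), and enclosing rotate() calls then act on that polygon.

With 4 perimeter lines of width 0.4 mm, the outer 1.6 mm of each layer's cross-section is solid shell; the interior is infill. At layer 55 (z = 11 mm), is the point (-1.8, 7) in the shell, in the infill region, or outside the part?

At z = 11 mm: the r=11.5 cylinder contributes a regular 6-gon of circumradius 11.5. Overall, the cross-section is a single solid region. The nearest boundary edge runs (5.75, 9.96)→(-5.75, 9.96); distance from the point to it = 2.96 mm. The point is inside the cross-section and 2.96 mm from the nearest boundary — more than the 1.6 mm shell width (4 × 0.4), so it's in the infill interior.

infill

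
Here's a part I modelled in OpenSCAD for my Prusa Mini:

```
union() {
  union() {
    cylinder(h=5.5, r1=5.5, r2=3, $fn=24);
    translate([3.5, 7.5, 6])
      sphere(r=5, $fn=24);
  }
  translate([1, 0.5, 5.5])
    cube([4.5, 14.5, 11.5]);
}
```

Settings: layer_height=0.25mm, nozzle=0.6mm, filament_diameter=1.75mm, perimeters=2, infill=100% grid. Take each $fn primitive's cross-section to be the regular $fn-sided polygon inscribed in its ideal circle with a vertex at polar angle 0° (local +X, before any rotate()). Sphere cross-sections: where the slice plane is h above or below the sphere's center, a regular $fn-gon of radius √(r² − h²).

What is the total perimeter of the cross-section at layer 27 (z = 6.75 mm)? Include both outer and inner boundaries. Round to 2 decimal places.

At z = 6.75 mm: the cone is absent (z outside [0, 5.5]); the sphere at (3.5, 7.5): section is a regular 24-gon, circumradius = √(r²−h²) = √(5²−0.75²) = 4.943 (perimeter = 2·24·4.943·sin(180°/24) = 30.97 mm); Merging all regions: only the r=5 sphere at (3.5, 7.5) is present, so the union is just that shape — boundary = 30.97 mm; the cube at (1, 0.5) (footprint 4.5×14.5) is included at this height (perimeter 38.00 mm); Merging all regions: the regions partially overlap (shared area 42.57 mm²), so the edge portions inside another operand are dropped and the merged outline is re-measured after clipping — boundary = 42.13 mm. Overall, the cross-section is a single solid region. Total boundary length (outer) = 42.13 mm.

42.13 mm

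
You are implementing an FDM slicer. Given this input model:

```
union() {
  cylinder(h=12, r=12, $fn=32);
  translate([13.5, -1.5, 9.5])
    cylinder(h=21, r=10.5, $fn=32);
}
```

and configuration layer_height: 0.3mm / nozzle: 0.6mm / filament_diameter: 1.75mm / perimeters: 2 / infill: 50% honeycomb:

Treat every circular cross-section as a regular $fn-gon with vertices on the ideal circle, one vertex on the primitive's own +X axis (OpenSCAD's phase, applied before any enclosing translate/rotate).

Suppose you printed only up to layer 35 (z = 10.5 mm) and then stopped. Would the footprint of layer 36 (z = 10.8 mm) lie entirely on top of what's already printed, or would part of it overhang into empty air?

Compare the two slices. At z = 10.5: the r=12 cylinder gives a regular 32-gon of circumradius 12 (constant along its height) (area = (32/2)·12.000²·sin(360°/32) = 449.49 mm²); the cylinder at (13.5, -1.5): section is a regular 32-gon, circumradius r=10.5 (area = (32/2)·10.500²·sin(360°/32) = 344.14 mm²); Taking the union: the regions partially overlap — summed areas 793.63 mm² minus the doubly-counted overlap 109.77 mm² gives 683.86 mm² — area = 683.86 mm². At z = 10.8: the r=12 cylinder contributes a regular 32-gon of circumradius 12 (area = (32/2)·12.000²·sin(360°/32) = 449.49 mm²); the r=10.5 cylinder at (13.5, -1.5) gives a regular 32-gon of circumradius 10.5 (constant along its height) (area = (32/2)·10.500²·sin(360°/32) = 344.14 mm²); Combining (union): the regions partially overlap — summed areas 793.63 mm² minus the doubly-counted overlap 109.77 mm² gives 683.86 mm² — area = 683.86 mm². Checking containment: the cross-section at z = 10.8 is a subset of the cross-section at z = 10.5.

entirely on top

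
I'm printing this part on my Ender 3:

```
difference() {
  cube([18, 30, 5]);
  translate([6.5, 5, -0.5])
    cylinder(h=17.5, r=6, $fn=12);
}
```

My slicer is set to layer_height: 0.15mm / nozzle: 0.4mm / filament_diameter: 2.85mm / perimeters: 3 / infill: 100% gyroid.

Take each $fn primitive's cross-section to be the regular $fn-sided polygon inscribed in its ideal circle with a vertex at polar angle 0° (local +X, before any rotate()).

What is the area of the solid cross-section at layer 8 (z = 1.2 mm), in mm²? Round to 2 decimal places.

At z = 1.2 mm: the 18×30 cube contributes its full rectangle (area 540.00 mm²); the r=6 cylinder at (6.5, 5) gives a regular 12-gon of circumradius 6 (constant along its height) (area = (12/2)·6.000²·sin(360°/12) = 108.00 mm²); Subtracting the remaining from the first: starting from the 18×30 cube (540.00 mm²), the r=6 cylinder at (6.5, 5) partially overlaps it — only the 104.37 mm² overlap (of its 108.00 mm²) is removed, clipping the outline — area = 435.63 mm². Overall, the cross-section is a single solid region. Net area = 435.63 mm².

435.63 mm²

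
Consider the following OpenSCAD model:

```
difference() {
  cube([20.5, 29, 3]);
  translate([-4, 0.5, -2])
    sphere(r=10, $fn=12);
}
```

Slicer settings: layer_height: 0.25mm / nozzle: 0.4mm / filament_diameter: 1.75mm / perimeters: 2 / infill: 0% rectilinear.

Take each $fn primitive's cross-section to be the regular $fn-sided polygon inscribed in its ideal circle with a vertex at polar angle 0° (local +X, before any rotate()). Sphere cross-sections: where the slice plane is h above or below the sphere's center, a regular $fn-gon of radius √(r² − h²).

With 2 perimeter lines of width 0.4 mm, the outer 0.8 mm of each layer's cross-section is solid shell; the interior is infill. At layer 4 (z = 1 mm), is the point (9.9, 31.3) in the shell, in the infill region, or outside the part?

At z = 1 mm: the cube (footprint 20.5×29) is included at this height; the sphere at (-4, 0.5): section is a regular 12-gon, circumradius = √(r²−h²) = √(10²−3²) = 9.539; Taking the first minus the rest: starting from the 20.5×29 cube, the r=10 sphere at (-4, 0.5) partially overlaps it — only the 34.97 mm² overlap (of its 273.00 mm²) is removed, clipping the outline — 1 connected region. Overall, the cross-section is a single solid region. The nearest boundary edge runs (0.00, 29.00)→(20.50, 29.00); distance from the point to it = 2.30 mm. The point is not inside any of the regions above, so it lies outside the cross-section (2.30 mm from the nearest boundary).

outside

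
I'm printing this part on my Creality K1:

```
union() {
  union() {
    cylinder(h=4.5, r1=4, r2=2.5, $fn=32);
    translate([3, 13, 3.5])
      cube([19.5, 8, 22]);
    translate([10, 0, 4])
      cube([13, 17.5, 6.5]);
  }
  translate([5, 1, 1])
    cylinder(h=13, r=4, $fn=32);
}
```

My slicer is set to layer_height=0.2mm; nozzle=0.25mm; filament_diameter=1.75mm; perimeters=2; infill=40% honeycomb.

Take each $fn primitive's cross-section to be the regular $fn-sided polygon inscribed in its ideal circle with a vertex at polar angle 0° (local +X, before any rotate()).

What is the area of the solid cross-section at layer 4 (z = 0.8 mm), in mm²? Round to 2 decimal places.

43.51 mm²

At z = 0.8 mm: the cone contributes a regular 32-gon of circumradius 3.733 (interpolated between r1=4 and r2=2.5 at t=0.178) (area = (32/2)·3.733²·sin(360°/32) = 43.51 mm²); the cube at (3, 13) does not reach this height (z outside [3.5, 25.5]); the cube at (10, 0) is not intersected at this z (z outside [4, 10.5]); Combining (union): only the cone is present, so the union is just that shape — area = 43.51 mm²; the cylinder at (5, 1) does not reach this height (z outside [1, 14]); Taking the union: only that combined region is present, so the union is just that shape — area = 43.51 mm². Overall, the cross-section is a single solid region. Net area = 43.51 mm².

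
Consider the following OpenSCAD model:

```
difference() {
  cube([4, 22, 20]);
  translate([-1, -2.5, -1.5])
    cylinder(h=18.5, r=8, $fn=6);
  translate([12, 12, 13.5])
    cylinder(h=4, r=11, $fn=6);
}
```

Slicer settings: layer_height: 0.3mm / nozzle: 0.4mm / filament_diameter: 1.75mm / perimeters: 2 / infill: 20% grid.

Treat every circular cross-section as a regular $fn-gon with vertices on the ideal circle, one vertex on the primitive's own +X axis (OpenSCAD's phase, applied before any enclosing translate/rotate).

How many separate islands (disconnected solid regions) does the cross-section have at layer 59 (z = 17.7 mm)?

1

At z = 17.7 mm: the cube (footprint 4×22) is included at this height; the cylinder at (-1, -2.5) does not reach this height (z outside [-1.5, 17]); the cylinder at (12, 12) is absent (z outside [13.5, 17.5]); Taking the first minus the rest: none of the subtracted shapes is present at this height, so the 4×22 cube is unchanged — 1 connected region. Overall, the cross-section is a single solid region. Island count = 1.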